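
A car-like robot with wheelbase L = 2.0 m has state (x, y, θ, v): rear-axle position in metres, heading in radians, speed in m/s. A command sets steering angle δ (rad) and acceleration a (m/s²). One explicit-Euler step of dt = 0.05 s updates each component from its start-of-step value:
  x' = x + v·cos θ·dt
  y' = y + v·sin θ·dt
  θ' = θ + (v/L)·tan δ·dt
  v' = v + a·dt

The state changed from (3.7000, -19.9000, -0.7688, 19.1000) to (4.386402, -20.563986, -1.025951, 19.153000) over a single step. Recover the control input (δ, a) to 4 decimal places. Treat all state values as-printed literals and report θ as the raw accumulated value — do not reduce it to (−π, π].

δ = -0.4940, a = 1.0600

a = (v'−v)/dt = (0.053000)/0.05 = 1.0600
Δθ = θ'−θ = -0.257151;  (v·dt/L) = 19.1000·0.05/2.0 = 0.477500
tan δ = Δθ·L/(v·dt) = -0.538536  →  δ = -0.4940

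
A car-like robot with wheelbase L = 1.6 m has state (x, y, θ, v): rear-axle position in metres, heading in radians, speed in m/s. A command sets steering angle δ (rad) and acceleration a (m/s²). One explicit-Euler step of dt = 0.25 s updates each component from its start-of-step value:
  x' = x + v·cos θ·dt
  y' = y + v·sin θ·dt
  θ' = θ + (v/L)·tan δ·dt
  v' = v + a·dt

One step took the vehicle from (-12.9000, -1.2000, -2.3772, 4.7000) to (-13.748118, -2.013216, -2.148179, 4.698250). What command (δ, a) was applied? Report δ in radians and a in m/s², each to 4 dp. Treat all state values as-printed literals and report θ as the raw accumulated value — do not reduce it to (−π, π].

δ = 0.3023, a = -0.0070

a = (v'−v)/dt = (-0.001750)/0.25 = -0.0070
Δθ = θ'−θ = 0.229021;  (v·dt/L) = 4.7000·0.25/1.6 = 0.734375
tan δ = Δθ·L/(v·dt) = 0.311858  →  δ = 0.3023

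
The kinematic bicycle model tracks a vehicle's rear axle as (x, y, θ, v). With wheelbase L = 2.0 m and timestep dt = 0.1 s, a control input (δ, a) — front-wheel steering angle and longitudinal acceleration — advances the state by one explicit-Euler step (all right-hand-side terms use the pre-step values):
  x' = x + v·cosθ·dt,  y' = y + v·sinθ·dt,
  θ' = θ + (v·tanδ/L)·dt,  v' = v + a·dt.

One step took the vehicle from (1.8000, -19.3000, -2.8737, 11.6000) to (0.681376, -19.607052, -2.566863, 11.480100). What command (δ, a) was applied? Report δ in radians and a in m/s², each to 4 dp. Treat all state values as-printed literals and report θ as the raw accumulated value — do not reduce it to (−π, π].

a = (v'−v)/dt = (-0.119900)/0.1 = -1.1990
Δθ = θ'−θ = 0.306837;  (v·dt/L) = 11.6000·0.1/2.0 = 0.580000
tan δ = Δθ·L/(v·dt) = 0.529029  →  δ = 0.4866

δ = 0.4866, a = -1.1990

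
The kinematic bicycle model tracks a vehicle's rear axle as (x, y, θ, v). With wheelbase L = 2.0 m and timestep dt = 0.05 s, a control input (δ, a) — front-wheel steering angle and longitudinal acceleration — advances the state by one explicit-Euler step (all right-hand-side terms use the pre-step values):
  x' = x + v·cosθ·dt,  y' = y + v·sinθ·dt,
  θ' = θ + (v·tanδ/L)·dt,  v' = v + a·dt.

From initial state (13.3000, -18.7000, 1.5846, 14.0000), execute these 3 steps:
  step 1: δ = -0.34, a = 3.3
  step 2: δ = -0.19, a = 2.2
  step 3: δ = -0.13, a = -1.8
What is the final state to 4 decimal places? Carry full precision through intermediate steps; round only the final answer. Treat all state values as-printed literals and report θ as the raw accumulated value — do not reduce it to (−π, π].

after step 1 (δ=-0.34, a=3.3): (13.290338, -18.000067, 1.460792, 14.165000)
after step 2 (δ=-0.19, a=2.2): (13.368091, -17.296098, 1.392687, 14.275000)
after step 3 (δ=-0.13, a=-1.8): (13.494546, -16.593639, 1.346030, 14.185000)

(13.4945, -16.5936, 1.3460, 14.1850)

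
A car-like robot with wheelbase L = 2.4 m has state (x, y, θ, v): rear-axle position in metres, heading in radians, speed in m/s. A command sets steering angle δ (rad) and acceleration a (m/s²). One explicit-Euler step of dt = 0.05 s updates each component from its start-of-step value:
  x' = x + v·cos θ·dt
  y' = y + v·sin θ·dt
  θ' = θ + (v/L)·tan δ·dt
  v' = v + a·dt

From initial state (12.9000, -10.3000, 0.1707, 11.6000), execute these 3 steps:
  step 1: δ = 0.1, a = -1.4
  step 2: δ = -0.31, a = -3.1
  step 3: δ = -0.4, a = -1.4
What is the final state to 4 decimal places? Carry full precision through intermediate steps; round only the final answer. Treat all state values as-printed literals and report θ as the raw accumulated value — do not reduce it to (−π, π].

after step 1 (δ=0.1, a=-1.4): (13.471570, -10.201474, 0.194948, 11.530000)
after step 2 (δ=-0.31, a=-3.1): (14.037150, -10.089797, 0.118002, 11.375000)
after step 3 (δ=-0.4, a=-1.4): (14.601945, -10.022839, 0.017809, 11.305000)

(14.6019, -10.0228, 0.0178, 11.3050)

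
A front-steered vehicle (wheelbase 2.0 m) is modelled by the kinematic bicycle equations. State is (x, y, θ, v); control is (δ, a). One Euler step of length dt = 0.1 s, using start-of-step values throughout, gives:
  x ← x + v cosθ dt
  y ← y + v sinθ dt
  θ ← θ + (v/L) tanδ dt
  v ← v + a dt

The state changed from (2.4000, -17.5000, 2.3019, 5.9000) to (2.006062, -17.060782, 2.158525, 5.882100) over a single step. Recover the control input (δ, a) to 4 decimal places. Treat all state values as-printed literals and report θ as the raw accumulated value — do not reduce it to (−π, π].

a = (v'−v)/dt = (-0.017900)/0.1 = -0.1790
Δθ = θ'−θ = -0.143375;  (v·dt/L) = 5.9000·0.1/2.0 = 0.295000
tan δ = Δθ·L/(v·dt) = -0.486017  →  δ = -0.4524

δ = -0.4524, a = -0.1790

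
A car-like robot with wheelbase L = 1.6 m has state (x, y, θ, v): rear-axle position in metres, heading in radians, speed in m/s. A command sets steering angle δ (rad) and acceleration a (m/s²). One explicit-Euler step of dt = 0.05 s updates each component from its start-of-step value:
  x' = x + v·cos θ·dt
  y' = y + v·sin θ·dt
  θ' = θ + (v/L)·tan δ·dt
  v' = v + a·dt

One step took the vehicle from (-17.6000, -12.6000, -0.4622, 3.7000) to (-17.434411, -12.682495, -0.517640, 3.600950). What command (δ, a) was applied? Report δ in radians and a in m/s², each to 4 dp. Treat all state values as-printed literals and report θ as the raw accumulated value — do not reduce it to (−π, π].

δ = -0.4471, a = -1.9810

a = (v'−v)/dt = (-0.099050)/0.05 = -1.9810
Δθ = θ'−θ = -0.055440;  (v·dt/L) = 3.7000·0.05/1.6 = 0.115625
tan δ = Δθ·L/(v·dt) = -0.479481  →  δ = -0.4471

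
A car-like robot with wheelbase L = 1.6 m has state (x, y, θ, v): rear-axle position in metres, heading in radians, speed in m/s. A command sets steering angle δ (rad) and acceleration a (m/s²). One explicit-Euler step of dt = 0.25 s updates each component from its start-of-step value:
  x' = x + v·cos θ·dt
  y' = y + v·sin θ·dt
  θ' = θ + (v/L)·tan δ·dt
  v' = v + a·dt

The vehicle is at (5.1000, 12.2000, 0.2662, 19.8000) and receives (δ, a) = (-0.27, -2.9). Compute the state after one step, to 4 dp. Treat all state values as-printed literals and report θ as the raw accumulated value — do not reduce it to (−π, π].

(9.8756, 13.5022, -0.5900, 19.0750)

x' = 5.1000 + 19.8000·cos(0.2662)·0.25 = 9.8756
y' = 12.2000 + 19.8000·sin(0.2662)·0.25 = 13.5022
θ' = 0.2662 + (19.8000/1.6)·tan(-0.27)·0.25 = -0.5900
v' = 19.8000 − 2.9000·0.25 = 19.0750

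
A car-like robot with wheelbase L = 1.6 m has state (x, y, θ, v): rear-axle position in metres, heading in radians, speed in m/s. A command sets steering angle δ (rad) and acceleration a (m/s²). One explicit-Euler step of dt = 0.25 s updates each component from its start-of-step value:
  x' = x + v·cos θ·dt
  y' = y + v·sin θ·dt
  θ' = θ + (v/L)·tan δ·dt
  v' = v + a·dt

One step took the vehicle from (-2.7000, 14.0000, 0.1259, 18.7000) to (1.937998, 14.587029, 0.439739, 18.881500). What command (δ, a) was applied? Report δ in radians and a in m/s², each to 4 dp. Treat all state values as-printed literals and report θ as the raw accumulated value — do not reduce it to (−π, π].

δ = 0.1070, a = 0.7260

a = (v'−v)/dt = (0.181500)/0.25 = 0.7260
Δθ = θ'−θ = 0.313839;  (v·dt/L) = 18.7000·0.25/1.6 = 2.921875
tan δ = Δθ·L/(v·dt) = 0.107410  →  δ = 0.1070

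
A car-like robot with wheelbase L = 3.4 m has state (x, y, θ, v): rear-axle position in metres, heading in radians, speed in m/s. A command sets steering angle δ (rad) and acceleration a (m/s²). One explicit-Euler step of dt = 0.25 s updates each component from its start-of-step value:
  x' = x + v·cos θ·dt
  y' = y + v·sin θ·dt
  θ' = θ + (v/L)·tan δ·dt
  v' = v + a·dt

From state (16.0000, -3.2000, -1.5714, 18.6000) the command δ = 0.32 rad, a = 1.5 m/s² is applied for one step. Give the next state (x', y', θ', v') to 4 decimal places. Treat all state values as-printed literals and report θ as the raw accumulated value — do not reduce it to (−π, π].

x' = 16.0000 + 18.6000·cos(-1.5714)·0.25 = 15.9972
y' = -3.2000 + 18.6000·sin(-1.5714)·0.25 = -7.8500
θ' = -1.5714 + (18.6000/3.4)·tan(0.32)·0.25 = -1.1182
v' = 18.6000 + 1.5000·0.25 = 18.9750

(15.9972, -7.8500, -1.1182, 18.9750)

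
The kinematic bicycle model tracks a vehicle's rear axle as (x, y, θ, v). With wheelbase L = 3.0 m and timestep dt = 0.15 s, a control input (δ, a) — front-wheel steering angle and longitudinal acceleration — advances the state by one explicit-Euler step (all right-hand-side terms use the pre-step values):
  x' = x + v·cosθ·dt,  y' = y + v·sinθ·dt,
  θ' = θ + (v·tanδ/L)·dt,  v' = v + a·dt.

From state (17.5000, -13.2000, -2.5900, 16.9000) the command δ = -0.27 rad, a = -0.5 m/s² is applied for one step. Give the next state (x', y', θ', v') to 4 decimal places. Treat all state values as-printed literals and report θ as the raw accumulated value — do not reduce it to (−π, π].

x' = 17.5000 + 16.9000·cos(-2.5900)·0.15 = 15.3410
y' = -13.2000 + 16.9000·sin(-2.5900)·0.15 = -14.5285
θ' = -2.5900 + (16.9000/3.0)·tan(-0.27)·0.15 = -2.8239
v' = 16.9000 − 0.5000·0.15 = 16.8250

(15.3410, -14.5285, -2.8239, 16.8250)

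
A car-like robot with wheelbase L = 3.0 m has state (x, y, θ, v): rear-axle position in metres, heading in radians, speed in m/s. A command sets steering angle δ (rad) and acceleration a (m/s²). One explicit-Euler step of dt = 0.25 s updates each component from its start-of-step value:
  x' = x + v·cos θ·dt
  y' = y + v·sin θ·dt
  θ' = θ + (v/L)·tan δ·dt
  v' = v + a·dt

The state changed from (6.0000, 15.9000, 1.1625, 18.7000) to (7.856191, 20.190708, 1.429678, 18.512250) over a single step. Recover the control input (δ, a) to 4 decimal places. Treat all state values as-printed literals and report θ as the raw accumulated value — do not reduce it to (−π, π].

δ = 0.1698, a = -0.7510

a = (v'−v)/dt = (-0.187750)/0.25 = -0.7510
Δθ = θ'−θ = 0.267178;  (v·dt/L) = 18.7000·0.25/3.0 = 1.558333
tan δ = Δθ·L/(v·dt) = 0.171451  →  δ = 0.1698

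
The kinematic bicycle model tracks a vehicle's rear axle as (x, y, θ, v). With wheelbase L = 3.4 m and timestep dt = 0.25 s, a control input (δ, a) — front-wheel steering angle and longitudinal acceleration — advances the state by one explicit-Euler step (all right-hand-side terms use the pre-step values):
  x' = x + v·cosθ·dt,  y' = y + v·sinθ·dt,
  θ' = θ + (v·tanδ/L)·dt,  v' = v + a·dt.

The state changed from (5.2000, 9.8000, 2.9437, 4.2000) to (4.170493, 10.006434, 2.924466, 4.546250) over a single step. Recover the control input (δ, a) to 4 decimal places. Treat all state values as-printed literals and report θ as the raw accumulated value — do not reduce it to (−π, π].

δ = -0.0622, a = 1.3850

a = (v'−v)/dt = (0.346250)/0.25 = 1.3850
Δθ = θ'−θ = -0.019234;  (v·dt/L) = 4.2000·0.25/3.4 = 0.308824
tan δ = Δθ·L/(v·dt) = -0.062282  →  δ = -0.0622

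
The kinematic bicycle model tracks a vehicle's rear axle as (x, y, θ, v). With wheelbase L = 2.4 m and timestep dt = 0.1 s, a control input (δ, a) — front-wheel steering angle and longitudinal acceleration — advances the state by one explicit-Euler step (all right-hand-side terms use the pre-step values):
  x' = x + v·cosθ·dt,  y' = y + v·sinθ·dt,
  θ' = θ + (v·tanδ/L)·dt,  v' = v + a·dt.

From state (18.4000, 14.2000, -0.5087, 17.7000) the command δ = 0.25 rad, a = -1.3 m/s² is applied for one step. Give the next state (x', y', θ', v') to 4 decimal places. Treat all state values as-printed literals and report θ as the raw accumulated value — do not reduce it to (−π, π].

x' = 18.4000 + 17.7000·cos(-0.5087)·0.1 = 19.9459
y' = 14.2000 + 17.7000·sin(-0.5087)·0.1 = 13.3379
θ' = -0.5087 + (17.7000/2.4)·tan(0.25)·0.1 = -0.3204
v' = 17.7000 − 1.3000·0.1 = 17.5700

(19.9459, 13.3379, -0.3204, 17.5700)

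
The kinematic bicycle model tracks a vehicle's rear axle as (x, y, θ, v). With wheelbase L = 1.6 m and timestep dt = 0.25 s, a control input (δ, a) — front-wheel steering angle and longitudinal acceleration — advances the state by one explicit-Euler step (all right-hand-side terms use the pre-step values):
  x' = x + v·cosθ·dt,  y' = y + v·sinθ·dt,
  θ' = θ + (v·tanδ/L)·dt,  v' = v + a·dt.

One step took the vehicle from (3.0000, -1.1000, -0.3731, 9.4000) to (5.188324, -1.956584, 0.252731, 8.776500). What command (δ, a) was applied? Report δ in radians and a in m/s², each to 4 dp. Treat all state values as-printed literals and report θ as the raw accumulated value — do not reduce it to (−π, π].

δ = 0.4028, a = -2.4940

a = (v'−v)/dt = (-0.623500)/0.25 = -2.4940
Δθ = θ'−θ = 0.625831;  (v·dt/L) = 9.4000·0.25/1.6 = 1.468750
tan δ = Δθ·L/(v·dt) = 0.426098  →  δ = 0.4028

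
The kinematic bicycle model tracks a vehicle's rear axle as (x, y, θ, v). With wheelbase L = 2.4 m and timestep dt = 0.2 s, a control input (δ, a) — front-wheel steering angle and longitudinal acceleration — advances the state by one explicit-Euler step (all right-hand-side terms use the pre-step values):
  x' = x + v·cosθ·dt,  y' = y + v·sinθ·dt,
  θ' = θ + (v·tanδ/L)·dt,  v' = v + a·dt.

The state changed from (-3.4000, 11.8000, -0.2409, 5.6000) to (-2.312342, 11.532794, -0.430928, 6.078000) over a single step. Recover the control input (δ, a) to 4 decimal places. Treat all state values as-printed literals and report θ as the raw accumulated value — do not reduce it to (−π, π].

a = (v'−v)/dt = (0.478000)/0.2 = 2.3900
Δθ = θ'−θ = -0.190028;  (v·dt/L) = 5.6000·0.2/2.4 = 0.466667
tan δ = Δθ·L/(v·dt) = -0.407203  →  δ = -0.3867

δ = -0.3867, a = 2.3900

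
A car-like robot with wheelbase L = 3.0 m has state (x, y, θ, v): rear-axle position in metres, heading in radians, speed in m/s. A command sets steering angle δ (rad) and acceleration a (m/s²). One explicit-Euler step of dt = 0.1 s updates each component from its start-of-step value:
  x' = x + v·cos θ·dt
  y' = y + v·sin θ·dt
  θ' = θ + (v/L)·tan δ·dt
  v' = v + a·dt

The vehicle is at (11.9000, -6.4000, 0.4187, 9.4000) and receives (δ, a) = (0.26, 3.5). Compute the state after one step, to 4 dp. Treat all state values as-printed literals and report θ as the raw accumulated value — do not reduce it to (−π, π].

x' = 11.9000 + 9.4000·cos(0.4187)·0.1 = 12.7588
y' = -6.4000 + 9.4000·sin(0.4187)·0.1 = -6.0178
θ' = 0.4187 + (9.4000/3.0)·tan(0.26)·0.1 = 0.5021
v' = 9.4000 + 3.5000·0.1 = 9.7500

(12.7588, -6.0178, 0.5021, 9.7500)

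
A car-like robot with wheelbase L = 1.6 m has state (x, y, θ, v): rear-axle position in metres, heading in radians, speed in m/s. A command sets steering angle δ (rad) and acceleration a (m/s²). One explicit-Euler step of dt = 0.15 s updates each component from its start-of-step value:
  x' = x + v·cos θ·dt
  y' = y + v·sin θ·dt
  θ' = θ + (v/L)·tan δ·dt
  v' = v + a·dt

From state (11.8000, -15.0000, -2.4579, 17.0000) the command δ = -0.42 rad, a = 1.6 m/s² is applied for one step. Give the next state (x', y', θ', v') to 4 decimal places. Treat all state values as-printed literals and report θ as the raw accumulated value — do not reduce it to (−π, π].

x' = 11.8000 + 17.0000·cos(-2.4579)·0.15 = 9.8231
y' = -15.0000 + 17.0000·sin(-2.4579)·0.15 = -16.6107
θ' = -2.4579 + (17.0000/1.6)·tan(-0.42)·0.15 = -3.1696
v' = 17.0000 + 1.6000·0.15 = 17.2400

(9.8231, -16.6107, -3.1696, 17.2400)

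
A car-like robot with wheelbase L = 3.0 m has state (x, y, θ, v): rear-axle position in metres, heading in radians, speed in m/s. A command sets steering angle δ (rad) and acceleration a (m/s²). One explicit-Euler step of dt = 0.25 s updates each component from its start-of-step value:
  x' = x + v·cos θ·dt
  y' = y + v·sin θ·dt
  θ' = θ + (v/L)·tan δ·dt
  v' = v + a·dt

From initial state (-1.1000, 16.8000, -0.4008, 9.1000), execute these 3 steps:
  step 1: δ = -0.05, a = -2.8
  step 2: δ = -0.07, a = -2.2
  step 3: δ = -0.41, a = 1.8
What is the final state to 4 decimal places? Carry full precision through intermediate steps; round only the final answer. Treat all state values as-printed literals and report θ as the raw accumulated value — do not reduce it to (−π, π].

after step 1 (δ=-0.05, a=-2.8): (0.994704, 15.912397, -0.438748, 8.400000)
after step 2 (δ=-0.07, a=-2.2): (2.895801, 15.020303, -0.487828, 7.850000)
after step 3 (δ=-0.41, a=1.8): (4.629381, 14.100462, -0.772150, 8.300000)

(4.6294, 14.1005, -0.7721, 8.3000)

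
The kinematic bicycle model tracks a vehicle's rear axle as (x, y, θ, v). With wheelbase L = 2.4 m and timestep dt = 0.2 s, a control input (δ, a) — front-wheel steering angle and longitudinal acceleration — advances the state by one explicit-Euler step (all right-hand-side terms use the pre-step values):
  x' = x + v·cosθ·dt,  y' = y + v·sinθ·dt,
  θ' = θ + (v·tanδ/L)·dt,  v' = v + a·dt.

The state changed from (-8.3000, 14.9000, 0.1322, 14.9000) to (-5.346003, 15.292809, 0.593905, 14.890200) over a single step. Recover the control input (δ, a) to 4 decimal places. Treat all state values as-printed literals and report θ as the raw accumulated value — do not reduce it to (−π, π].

a = (v'−v)/dt = (-0.009800)/0.2 = -0.0490
Δθ = θ'−θ = 0.461705;  (v·dt/L) = 14.9000·0.2/2.4 = 1.241667
tan δ = Δθ·L/(v·dt) = 0.371843  →  δ = 0.3560

δ = 0.3560, a = -0.0490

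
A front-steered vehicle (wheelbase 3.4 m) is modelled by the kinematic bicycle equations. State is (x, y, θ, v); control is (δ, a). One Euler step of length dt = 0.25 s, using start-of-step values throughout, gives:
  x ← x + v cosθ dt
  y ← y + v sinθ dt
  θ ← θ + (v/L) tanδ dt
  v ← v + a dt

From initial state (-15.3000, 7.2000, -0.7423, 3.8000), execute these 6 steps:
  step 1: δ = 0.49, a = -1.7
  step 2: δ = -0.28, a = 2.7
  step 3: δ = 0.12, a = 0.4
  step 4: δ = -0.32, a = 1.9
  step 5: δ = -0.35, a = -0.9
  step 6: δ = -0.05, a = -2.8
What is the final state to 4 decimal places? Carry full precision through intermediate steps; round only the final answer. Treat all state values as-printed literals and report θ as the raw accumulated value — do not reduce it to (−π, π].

after step 1 (δ=0.49, a=-1.7): (-14.599930, 6.557815, -0.593265, 3.375000)
after step 2 (δ=-0.28, a=2.7): (-13.900360, 6.086098, -0.664625, 4.050000)
after step 3 (δ=0.12, a=0.4): (-13.103373, 5.461625, -0.628717, 4.150000)
after step 4 (δ=-0.32, a=1.9): (-12.264261, 4.851463, -0.729840, 4.625000)
after step 5 (δ=-0.35, a=-0.9): (-11.402529, 4.080533, -0.853976, 4.400000)
after step 6 (δ=-0.05, a=-2.8): (-10.679840, 3.251244, -0.870166, 3.700000)

(-10.6798, 3.2512, -0.8702, 3.7000)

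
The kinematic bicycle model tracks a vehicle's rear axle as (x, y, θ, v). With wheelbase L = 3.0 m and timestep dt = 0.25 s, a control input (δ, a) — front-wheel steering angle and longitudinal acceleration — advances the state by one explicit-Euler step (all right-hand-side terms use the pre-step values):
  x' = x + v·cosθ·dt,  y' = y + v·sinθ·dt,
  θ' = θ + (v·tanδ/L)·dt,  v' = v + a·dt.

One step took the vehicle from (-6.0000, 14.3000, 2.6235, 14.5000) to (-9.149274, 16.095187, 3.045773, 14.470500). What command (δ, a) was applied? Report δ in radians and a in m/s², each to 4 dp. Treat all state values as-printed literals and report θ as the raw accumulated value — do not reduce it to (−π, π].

a = (v'−v)/dt = (-0.029500)/0.25 = -0.1180
Δθ = θ'−θ = 0.422273;  (v·dt/L) = 14.5000·0.25/3.0 = 1.208333
tan δ = Δθ·L/(v·dt) = 0.349467  →  δ = 0.3362

δ = 0.3362, a = -0.1180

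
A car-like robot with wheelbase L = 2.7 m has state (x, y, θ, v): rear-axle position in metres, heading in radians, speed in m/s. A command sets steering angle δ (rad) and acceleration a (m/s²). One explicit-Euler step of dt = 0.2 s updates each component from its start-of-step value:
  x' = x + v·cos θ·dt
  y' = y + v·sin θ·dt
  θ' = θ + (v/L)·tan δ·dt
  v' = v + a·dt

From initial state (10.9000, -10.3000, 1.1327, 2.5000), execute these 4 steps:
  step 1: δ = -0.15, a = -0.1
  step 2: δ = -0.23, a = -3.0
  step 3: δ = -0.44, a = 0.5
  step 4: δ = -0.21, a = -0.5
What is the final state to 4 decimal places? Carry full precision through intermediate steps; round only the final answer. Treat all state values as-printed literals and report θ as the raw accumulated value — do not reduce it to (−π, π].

(11.7335, -8.7434, 0.9649, 1.8800)

after step 1 (δ=-0.15, a=-0.1): (11.112108, -9.847220, 1.104712, 2.480000)
after step 2 (δ=-0.23, a=-3.0): (11.335006, -9.404126, 1.061699, 1.880000)
after step 3 (δ=-0.44, a=0.5): (11.518265, -9.075808, 0.996138, 1.980000)
after step 4 (δ=-0.21, a=-0.5): (11.733510, -8.743414, 0.964878, 1.880000)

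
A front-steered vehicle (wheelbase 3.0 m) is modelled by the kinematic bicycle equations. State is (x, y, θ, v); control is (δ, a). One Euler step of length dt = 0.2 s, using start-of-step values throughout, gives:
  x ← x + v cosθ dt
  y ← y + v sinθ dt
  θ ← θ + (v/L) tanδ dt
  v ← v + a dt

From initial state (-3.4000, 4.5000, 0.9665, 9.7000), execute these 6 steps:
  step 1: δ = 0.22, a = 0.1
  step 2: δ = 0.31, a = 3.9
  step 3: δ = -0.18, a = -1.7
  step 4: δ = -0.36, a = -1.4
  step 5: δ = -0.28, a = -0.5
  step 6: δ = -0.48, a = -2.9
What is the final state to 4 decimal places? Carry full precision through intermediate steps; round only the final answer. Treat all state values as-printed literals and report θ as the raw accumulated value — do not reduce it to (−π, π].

(2.4479, 14.6800, 0.4075, 9.2000)

after step 1 (δ=0.22, a=0.1): (-2.297725, 6.096430, 1.111107, 9.720000)
after step 2 (δ=0.31, a=3.9): (-1.435231, 7.838624, 1.318679, 10.500000)
after step 3 (δ=-0.18, a=-1.7): (-0.911377, 9.872236, 1.191301, 10.160000)
after step 4 (δ=-0.36, a=-1.4): (-0.158618, 11.759663, 0.936351, 9.880000)
after step 5 (δ=-0.28, a=-0.5): (1.012618, 13.351134, 0.746948, 9.780000)
after step 6 (δ=-0.48, a=-2.9): (2.447864, 14.680045, 0.407510, 9.200000)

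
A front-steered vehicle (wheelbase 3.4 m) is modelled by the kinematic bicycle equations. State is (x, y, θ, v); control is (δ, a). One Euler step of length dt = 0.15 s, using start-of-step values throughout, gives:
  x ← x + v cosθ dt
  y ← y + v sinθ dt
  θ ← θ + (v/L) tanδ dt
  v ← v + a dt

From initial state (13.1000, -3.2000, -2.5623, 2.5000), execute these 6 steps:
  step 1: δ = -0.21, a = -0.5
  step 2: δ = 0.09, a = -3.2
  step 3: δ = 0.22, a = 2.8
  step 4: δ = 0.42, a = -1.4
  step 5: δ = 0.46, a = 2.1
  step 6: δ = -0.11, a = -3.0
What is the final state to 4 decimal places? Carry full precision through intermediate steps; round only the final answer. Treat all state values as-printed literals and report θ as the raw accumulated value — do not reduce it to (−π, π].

after step 1 (δ=-0.21, a=-0.5): (12.786181, -3.405287, -2.585808, 2.425000)
after step 2 (δ=0.09, a=-3.2): (12.477180, -3.597205, -2.576154, 1.945000)
after step 3 (δ=0.22, a=2.8): (12.230840, -3.753521, -2.556965, 2.365000)
after step 4 (δ=0.42, a=-1.4): (11.935008, -3.949303, -2.510370, 2.155000)
after step 5 (δ=0.46, a=2.1): (11.674046, -4.140064, -2.463266, 2.470000)
after step 6 (δ=-0.11, a=-3.0): (11.385566, -4.372549, -2.475302, 2.020000)

(11.3856, -4.3725, -2.4753, 2.0200)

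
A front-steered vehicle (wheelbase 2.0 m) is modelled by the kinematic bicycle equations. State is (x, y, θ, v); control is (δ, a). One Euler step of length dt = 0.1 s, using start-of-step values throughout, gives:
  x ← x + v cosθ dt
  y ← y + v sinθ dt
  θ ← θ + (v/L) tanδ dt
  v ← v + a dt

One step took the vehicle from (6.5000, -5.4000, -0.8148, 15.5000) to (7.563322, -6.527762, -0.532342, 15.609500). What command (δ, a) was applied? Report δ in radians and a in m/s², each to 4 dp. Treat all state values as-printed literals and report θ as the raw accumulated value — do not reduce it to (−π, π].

δ = 0.3495, a = 1.0950

a = (v'−v)/dt = (0.109500)/0.1 = 1.0950
Δθ = θ'−θ = 0.282458;  (v·dt/L) = 15.5000·0.1/2.0 = 0.775000
tan δ = Δθ·L/(v·dt) = 0.364462  →  δ = 0.3495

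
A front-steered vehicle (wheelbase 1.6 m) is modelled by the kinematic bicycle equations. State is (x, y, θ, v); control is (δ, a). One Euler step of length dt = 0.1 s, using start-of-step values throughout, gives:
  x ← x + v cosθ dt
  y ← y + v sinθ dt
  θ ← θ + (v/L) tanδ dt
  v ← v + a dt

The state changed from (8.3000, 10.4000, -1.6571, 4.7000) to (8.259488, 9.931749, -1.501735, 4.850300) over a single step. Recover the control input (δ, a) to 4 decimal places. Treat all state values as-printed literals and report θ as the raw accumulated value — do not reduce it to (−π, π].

δ = 0.4865, a = 1.5030

a = (v'−v)/dt = (0.150300)/0.1 = 1.5030
Δθ = θ'−θ = 0.155365;  (v·dt/L) = 4.7000·0.1/1.6 = 0.293750
tan δ = Δθ·L/(v·dt) = 0.528902  →  δ = 0.4865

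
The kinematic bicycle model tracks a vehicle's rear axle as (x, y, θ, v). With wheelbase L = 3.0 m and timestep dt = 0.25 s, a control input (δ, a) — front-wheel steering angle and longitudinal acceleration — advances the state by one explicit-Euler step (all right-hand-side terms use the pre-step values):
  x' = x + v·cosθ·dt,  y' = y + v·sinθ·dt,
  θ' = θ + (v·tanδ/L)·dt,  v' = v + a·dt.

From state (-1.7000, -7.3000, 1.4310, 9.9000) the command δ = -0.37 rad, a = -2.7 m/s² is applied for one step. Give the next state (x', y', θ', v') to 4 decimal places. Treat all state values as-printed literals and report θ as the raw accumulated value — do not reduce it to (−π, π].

(-1.3551, -4.8491, 1.1110, 9.2250)

x' = -1.7000 + 9.9000·cos(1.4310)·0.25 = -1.3551
y' = -7.3000 + 9.9000·sin(1.4310)·0.25 = -4.8491
θ' = 1.4310 + (9.9000/3.0)·tan(-0.37)·0.25 = 1.1110
v' = 9.9000 − 2.7000·0.25 = 9.2250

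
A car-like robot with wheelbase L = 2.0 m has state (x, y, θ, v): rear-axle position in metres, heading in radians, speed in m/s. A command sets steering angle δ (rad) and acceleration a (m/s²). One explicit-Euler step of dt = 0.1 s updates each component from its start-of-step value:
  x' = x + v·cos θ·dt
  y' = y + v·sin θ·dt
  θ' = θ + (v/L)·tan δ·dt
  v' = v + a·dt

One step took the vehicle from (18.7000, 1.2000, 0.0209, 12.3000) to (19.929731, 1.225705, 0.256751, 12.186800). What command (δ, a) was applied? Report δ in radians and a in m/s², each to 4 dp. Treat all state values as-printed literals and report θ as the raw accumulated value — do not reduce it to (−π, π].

δ = 0.3662, a = -1.1320

a = (v'−v)/dt = (-0.113200)/0.1 = -1.1320
Δθ = θ'−θ = 0.235851;  (v·dt/L) = 12.3000·0.1/2.0 = 0.615000
tan δ = Δθ·L/(v·dt) = 0.383498  →  δ = 0.3662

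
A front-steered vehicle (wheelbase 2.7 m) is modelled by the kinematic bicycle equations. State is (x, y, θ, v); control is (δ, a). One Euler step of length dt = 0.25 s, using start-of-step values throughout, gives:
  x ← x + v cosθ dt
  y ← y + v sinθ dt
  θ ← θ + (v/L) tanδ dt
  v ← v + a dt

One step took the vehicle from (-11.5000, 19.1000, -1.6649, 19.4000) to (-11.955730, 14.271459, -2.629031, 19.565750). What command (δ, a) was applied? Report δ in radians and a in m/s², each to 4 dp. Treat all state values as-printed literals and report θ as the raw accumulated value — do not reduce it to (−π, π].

a = (v'−v)/dt = (0.165750)/0.25 = 0.6630
Δθ = θ'−θ = -0.964131;  (v·dt/L) = 19.4000·0.25/2.7 = 1.796296
tan δ = Δθ·L/(v·dt) = -0.536733  →  δ = -0.4926

δ = -0.4926, a = 0.6630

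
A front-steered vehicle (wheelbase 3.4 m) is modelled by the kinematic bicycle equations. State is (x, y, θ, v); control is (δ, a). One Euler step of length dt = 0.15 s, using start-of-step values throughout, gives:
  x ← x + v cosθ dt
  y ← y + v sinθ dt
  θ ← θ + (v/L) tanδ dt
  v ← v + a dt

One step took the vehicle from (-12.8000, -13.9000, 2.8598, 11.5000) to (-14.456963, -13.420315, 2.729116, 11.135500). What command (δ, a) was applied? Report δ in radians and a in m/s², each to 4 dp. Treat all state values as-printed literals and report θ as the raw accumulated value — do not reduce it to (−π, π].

a = (v'−v)/dt = (-0.364500)/0.15 = -2.4300
Δθ = θ'−θ = -0.130684;  (v·dt/L) = 11.5000·0.15/3.4 = 0.507353
tan δ = Δθ·L/(v·dt) = -0.257580  →  δ = -0.2521

δ = -0.2521, a = -2.4300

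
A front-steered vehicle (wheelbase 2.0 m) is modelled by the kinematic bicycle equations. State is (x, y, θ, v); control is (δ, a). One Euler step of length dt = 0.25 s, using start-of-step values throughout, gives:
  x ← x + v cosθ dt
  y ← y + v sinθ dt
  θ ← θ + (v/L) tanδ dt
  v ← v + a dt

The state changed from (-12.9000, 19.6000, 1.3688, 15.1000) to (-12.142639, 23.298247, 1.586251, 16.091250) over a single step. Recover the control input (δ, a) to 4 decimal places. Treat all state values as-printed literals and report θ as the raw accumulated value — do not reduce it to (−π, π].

δ = 0.1147, a = 3.9650

a = (v'−v)/dt = (0.991250)/0.25 = 3.9650
Δθ = θ'−θ = 0.217451;  (v·dt/L) = 15.1000·0.25/2.0 = 1.887500
tan δ = Δθ·L/(v·dt) = 0.115206  →  δ = 0.1147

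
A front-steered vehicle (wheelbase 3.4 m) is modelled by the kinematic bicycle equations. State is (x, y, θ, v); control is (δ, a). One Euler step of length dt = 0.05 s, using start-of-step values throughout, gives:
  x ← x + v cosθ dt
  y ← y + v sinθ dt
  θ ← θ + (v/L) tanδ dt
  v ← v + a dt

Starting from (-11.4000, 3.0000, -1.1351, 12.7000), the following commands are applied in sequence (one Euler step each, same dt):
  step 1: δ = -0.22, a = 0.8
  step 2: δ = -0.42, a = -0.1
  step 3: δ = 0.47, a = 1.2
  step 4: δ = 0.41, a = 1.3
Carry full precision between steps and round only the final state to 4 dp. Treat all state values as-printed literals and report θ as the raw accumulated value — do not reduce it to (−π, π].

after step 1 (δ=-0.22, a=0.8): (-11.132003, 2.424324, -1.176864, 12.740000)
after step 2 (δ=-0.42, a=-0.1): (-10.887509, 1.836114, -1.260531, 12.735000)
after step 3 (δ=0.47, a=1.2): (-10.693102, 1.229767, -1.165399, 12.795000)
after step 4 (δ=0.41, a=1.3): (-10.440795, 0.641871, -1.083618, 12.860000)

(-10.4408, 0.6419, -1.0836, 12.8600)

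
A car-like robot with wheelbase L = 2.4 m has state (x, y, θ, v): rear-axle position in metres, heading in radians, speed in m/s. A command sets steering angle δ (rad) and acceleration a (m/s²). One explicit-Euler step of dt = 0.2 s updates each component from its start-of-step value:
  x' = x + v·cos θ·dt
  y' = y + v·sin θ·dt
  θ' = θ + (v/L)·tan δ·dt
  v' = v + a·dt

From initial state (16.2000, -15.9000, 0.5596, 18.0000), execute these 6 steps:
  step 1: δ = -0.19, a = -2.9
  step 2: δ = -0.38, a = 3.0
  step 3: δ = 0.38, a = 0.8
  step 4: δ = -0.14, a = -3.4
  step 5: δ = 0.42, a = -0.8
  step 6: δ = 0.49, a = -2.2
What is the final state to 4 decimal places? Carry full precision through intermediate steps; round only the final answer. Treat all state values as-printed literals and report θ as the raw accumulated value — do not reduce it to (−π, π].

after step 1 (δ=-0.19, a=-2.9): (19.250883, -13.988950, 0.271120, 17.420000)
after step 2 (δ=-0.38, a=3.0): (22.607618, -13.055897, -0.308694, 18.020000)
after step 3 (δ=0.38, a=0.8): (26.041261, -14.150844, 0.291091, 18.180000)
after step 4 (δ=-0.14, a=-3.4): (29.524299, -13.107322, 0.077594, 17.500000)
after step 5 (δ=0.42, a=-0.8): (33.013768, -12.836014, 0.728846, 17.340000)
after step 6 (δ=0.49, a=-2.2): (35.600701, -10.526295, 1.499592, 16.900000)

(35.6007, -10.5263, 1.4996, 16.9000)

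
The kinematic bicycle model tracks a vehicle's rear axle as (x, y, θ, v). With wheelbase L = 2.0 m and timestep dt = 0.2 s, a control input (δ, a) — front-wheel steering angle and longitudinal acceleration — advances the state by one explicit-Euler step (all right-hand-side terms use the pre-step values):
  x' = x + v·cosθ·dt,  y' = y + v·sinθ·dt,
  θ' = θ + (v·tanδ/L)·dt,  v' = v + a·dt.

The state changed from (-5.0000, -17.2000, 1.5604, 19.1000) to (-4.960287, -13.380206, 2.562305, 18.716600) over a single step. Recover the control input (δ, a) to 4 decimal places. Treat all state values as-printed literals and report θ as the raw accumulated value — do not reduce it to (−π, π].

a = (v'−v)/dt = (-0.383400)/0.2 = -1.9170
Δθ = θ'−θ = 1.001905;  (v·dt/L) = 19.1000·0.2/2.0 = 1.910000
tan δ = Δθ·L/(v·dt) = 0.524558  →  δ = 0.4831

δ = 0.4831, a = -1.9170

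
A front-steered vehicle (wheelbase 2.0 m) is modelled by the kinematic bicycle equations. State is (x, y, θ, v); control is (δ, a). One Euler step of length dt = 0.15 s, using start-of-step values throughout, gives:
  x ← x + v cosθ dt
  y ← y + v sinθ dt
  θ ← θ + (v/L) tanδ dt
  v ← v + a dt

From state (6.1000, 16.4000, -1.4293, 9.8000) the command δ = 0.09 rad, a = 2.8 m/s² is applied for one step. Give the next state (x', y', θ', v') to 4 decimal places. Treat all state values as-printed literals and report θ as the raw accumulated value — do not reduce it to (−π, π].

(6.3073, 14.9447, -1.3630, 10.2200)

x' = 6.1000 + 9.8000·cos(-1.4293)·0.15 = 6.3073
y' = 16.4000 + 9.8000·sin(-1.4293)·0.15 = 14.9447
θ' = -1.4293 + (9.8000/2.0)·tan(0.09)·0.15 = -1.3630
v' = 9.8000 + 2.8000·0.15 = 10.2200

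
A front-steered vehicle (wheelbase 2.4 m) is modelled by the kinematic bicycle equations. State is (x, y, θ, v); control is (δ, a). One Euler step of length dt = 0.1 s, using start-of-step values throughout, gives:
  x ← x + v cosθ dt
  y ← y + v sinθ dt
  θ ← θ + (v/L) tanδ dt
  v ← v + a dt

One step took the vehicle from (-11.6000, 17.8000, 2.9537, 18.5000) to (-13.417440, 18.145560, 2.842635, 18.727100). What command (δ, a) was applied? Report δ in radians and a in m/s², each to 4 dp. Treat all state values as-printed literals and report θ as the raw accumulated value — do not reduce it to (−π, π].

a = (v'−v)/dt = (0.227100)/0.1 = 2.2710
Δθ = θ'−θ = -0.111065;  (v·dt/L) = 18.5000·0.1/2.4 = 0.770833
tan δ = Δθ·L/(v·dt) = -0.144084  →  δ = -0.1431

δ = -0.1431, a = 2.2710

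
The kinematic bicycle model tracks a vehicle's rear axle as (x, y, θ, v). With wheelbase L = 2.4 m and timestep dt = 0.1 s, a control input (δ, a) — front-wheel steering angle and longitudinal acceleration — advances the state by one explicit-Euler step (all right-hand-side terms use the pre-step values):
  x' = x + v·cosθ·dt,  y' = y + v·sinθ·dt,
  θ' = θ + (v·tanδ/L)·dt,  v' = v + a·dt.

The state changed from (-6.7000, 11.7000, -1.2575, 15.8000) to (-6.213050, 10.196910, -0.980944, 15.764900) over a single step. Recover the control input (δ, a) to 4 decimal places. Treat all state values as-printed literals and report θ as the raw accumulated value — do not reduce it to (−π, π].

a = (v'−v)/dt = (-0.035100)/0.1 = -0.3510
Δθ = θ'−θ = 0.276556;  (v·dt/L) = 15.8000·0.1/2.4 = 0.658333
tan δ = Δθ·L/(v·dt) = 0.420085  →  δ = 0.3977

δ = 0.3977, a = -0.3510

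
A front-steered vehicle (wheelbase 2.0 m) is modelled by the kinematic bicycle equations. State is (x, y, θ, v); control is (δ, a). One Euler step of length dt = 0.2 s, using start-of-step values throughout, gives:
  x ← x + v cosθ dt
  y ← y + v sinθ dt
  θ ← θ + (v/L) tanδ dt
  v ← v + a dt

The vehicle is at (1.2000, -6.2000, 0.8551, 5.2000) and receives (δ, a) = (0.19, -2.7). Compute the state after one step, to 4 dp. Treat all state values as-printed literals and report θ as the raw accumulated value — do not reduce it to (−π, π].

(1.8824, -5.4152, 0.9551, 4.6600)

x' = 1.2000 + 5.2000·cos(0.8551)·0.2 = 1.8824
y' = -6.2000 + 5.2000·sin(0.8551)·0.2 = -5.4152
θ' = 0.8551 + (5.2000/2.0)·tan(0.19)·0.2 = 0.9551
v' = 5.2000 − 2.7000·0.2 = 4.6600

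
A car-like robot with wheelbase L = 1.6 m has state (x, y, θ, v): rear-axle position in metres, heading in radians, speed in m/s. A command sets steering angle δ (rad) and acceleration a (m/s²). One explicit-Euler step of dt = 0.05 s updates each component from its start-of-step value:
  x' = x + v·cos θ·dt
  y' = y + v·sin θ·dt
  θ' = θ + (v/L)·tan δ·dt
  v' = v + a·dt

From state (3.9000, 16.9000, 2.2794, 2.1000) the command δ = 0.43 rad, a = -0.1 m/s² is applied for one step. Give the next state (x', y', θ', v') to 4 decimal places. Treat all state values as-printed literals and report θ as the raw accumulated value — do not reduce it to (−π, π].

x' = 3.9000 + 2.1000·cos(2.2794)·0.05 = 3.8317
y' = 16.9000 + 2.1000·sin(2.2794)·0.05 = 16.9797
θ' = 2.2794 + (2.1000/1.6)·tan(0.43)·0.05 = 2.3095
v' = 2.1000 − 0.1000·0.05 = 2.0950

(3.8317, 16.9797, 2.3095, 2.0950)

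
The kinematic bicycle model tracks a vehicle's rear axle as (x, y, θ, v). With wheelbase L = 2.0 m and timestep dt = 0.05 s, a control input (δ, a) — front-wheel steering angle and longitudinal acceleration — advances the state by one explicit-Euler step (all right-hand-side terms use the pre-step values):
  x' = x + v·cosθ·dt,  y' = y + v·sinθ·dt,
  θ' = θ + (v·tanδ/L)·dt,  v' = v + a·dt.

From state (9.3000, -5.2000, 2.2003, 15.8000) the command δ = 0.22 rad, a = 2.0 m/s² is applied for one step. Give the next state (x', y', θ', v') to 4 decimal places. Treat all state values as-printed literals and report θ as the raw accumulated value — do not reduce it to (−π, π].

(8.8349, -4.5614, 2.2886, 15.9000)

x' = 9.3000 + 15.8000·cos(2.2003)·0.05 = 8.8349
y' = -5.2000 + 15.8000·sin(2.2003)·0.05 = -4.5614
θ' = 2.2003 + (15.8000/2.0)·tan(0.22)·0.05 = 2.2886
v' = 15.8000 + 2.0000·0.05 = 15.9000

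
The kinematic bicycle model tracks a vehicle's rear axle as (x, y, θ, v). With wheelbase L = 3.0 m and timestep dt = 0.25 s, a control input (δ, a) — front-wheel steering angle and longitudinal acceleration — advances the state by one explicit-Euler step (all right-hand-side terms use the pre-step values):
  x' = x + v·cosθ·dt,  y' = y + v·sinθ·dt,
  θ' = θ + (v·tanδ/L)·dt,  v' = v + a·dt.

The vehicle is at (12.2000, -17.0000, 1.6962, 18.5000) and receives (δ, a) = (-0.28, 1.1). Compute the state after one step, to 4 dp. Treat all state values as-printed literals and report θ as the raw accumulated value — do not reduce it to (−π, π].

x' = 12.2000 + 18.5000·cos(1.6962)·0.25 = 11.6215
y' = -17.0000 + 18.5000·sin(1.6962)·0.25 = -12.4113
θ' = 1.6962 + (18.5000/3.0)·tan(-0.28)·0.25 = 1.2529
v' = 18.5000 + 1.1000·0.25 = 18.7750

(11.6215, -12.4113, 1.2529, 18.7750)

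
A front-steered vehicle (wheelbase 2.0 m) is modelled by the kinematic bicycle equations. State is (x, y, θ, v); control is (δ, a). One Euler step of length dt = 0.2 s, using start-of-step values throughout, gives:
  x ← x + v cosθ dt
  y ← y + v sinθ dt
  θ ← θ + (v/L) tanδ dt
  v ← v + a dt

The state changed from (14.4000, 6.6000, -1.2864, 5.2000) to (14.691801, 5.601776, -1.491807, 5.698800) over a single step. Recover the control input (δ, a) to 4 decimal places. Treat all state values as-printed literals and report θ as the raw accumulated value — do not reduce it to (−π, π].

a = (v'−v)/dt = (0.498800)/0.2 = 2.4940
Δθ = θ'−θ = -0.205407;  (v·dt/L) = 5.2000·0.2/2.0 = 0.520000
tan δ = Δθ·L/(v·dt) = -0.395013  →  δ = -0.3762

δ = -0.3762, a = 2.4940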